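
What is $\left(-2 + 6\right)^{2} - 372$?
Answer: $-356$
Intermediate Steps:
$\left(-2 + 6\right)^{2} - 372 = 4^{2} - 372 = 16 - 372 = -356$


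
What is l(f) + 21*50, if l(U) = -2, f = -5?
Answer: 1048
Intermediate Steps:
l(f) + 21*50 = -2 + 21*50 = -2 + 1050 = 1048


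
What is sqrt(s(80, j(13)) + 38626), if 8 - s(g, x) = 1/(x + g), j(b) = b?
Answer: sqrt(334145373)/93 ≈ 196.56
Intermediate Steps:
s(g, x) = 8 - 1/(g + x) (s(g, x) = 8 - 1/(x + g) = 8 - 1/(g + x))
sqrt(s(80, j(13)) + 38626) = sqrt((-1 + 8*80 + 8*13)/(80 + 13) + 38626) = sqrt((-1 + 640 + 104)/93 + 38626) = sqrt((1/93)*743 + 38626) = sqrt(743/93 + 38626) = sqrt(3592961/93) = sqrt(334145373)/93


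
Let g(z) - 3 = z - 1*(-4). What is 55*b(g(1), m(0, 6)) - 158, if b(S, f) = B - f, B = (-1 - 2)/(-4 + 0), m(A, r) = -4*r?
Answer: 4813/4 ≈ 1203.3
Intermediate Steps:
g(z) = 7 + z (g(z) = 3 + (z - 1*(-4)) = 3 + (z + 4) = 3 + (4 + z) = 7 + z)
B = 3/4 (B = -3/(-4) = -3*(-1/4) = 3/4 ≈ 0.75000)
b(S, f) = 3/4 - f
55*b(g(1), m(0, 6)) - 158 = 55*(3/4 - (-4)*6) - 158 = 55*(3/4 - 1*(-24)) - 158 = 55*(3/4 + 24) - 158 = 55*(99/4) - 158 = 5445/4 - 158 = 4813/4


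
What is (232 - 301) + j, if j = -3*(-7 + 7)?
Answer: -69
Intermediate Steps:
j = 0 (j = -3*0 = 0)
(232 - 301) + j = (232 - 301) + 0 = -69 + 0 = -69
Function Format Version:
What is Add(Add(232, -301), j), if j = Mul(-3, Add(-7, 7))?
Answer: -69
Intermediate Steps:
j = 0 (j = Mul(-3, 0) = 0)
Add(Add(232, -301), j) = Add(Add(232, -301), 0) = Add(-69, 0) = -69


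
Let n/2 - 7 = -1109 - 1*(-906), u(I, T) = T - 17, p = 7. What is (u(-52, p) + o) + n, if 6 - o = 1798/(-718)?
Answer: -141265/359 ≈ -393.50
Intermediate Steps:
u(I, T) = -17 + T
n = -392 (n = 14 + 2*(-1109 - 1*(-906)) = 14 + 2*(-1109 + 906) = 14 + 2*(-203) = 14 - 406 = -392)
o = 3053/359 (o = 6 - 1798/(-718) = 6 - 1798*(-1)/718 = 6 - 1*(-899/359) = 6 + 899/359 = 3053/359 ≈ 8.5042)
(u(-52, p) + o) + n = ((-17 + 7) + 3053/359) - 392 = (-10 + 3053/359) - 392 = -537/359 - 392 = -141265/359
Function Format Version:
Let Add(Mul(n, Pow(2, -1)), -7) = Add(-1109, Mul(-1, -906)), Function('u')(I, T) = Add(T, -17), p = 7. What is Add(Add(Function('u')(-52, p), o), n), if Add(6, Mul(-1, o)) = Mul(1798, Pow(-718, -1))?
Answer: Rational(-141265, 359) ≈ -393.50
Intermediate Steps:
Function('u')(I, T) = Add(-17, T)
n = -392 (n = Add(14, Mul(2, Add(-1109, Mul(-1, -906)))) = Add(14, Mul(2, Add(-1109, 906))) = Add(14, Mul(2, -203)) = Add(14, -406) = -392)
o = Rational(3053, 359) (o = Add(6, Mul(-1, Mul(1798, Pow(-718, -1)))) = Add(6, Mul(-1, Mul(1798, Rational(-1, 718)))) = Add(6, Mul(-1, Rational(-899, 359))) = Add(6, Rational(899, 359)) = Rational(3053, 359) ≈ 8.5042)
Add(Add(Function('u')(-52, p), o), n) = Add(Add(Add(-17, 7), Rational(3053, 359)), -392) = Add(Add(-10, Rational(3053, 359)), -392) = Add(Rational(-537, 359), -392) = Rational(-141265, 359)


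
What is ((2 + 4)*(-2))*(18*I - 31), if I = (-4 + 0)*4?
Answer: 3828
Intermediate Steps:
I = -16 (I = -4*4 = -16)
((2 + 4)*(-2))*(18*I - 31) = ((2 + 4)*(-2))*(18*(-16) - 31) = (6*(-2))*(-288 - 31) = -12*(-319) = 3828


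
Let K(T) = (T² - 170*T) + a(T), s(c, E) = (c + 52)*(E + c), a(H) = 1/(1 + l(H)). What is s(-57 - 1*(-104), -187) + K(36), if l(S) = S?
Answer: -691307/37 ≈ -18684.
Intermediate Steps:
a(H) = 1/(1 + H)
s(c, E) = (52 + c)*(E + c)
K(T) = T² + 1/(1 + T) - 170*T (K(T) = (T² - 170*T) + 1/(1 + T) = T² + 1/(1 + T) - 170*T)
s(-57 - 1*(-104), -187) + K(36) = ((-57 - 1*(-104))² + 52*(-187) + 52*(-57 - 1*(-104)) - 187*(-57 - 1*(-104))) + (1 + 36*(1 + 36)*(-170 + 36))/(1 + 36) = ((-57 + 104)² - 9724 + 52*(-57 + 104) - 187*(-57 + 104)) + (1 + 36*37*(-134))/37 = (47² - 9724 + 52*47 - 187*47) + (1 - 178488)/37 = (2209 - 9724 + 2444 - 8789) + (1/37)*(-178487) = -13860 - 178487/37 = -691307/37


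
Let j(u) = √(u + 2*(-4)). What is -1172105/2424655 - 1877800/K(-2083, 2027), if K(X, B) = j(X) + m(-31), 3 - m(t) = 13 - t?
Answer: 227645466267/11153413 + 11450*I*√2091/23 ≈ 20410.0 + 22764.0*I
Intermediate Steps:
j(u) = √(-8 + u) (j(u) = √(u - 8) = √(-8 + u))
m(t) = -10 + t (m(t) = 3 - (13 - t) = 3 + (-13 + t) = -10 + t)
K(X, B) = -41 + √(-8 + X) (K(X, B) = √(-8 + X) + (-10 - 31) = √(-8 + X) - 41 = -41 + √(-8 + X))
-1172105/2424655 - 1877800/K(-2083, 2027) = -1172105/2424655 - 1877800/(-41 + √(-8 - 2083)) = -1172105*1/2424655 - 1877800/(-41 + √(-2091)) = -234421/484931 - 1877800/(-41 + I*√2091)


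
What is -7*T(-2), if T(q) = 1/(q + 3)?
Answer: -7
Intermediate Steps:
T(q) = 1/(3 + q)
-7*T(-2) = -7/(3 - 2) = -7/1 = -7*1 = -7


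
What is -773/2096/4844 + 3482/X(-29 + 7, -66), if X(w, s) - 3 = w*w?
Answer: 35352453117/4944522688 ≈ 7.1498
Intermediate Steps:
X(w, s) = 3 + w**2 (X(w, s) = 3 + w*w = 3 + w**2)
-773/2096/4844 + 3482/X(-29 + 7, -66) = -773/2096/4844 + 3482/(3 + (-29 + 7)**2) = -773*1/2096*(1/4844) + 3482/(3 + (-22)**2) = -773/2096*1/4844 + 3482/(3 + 484) = -773/10153024 + 3482/487 = 35352453117/4944522688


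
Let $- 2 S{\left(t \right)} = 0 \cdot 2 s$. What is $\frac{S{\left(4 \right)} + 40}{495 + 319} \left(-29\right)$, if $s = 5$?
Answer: $- \frac{580}{407} \approx -1.4251$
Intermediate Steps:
$S{\left(t \right)} = 0$ ($S{\left(t \right)} = - \frac{0 \cdot 2 \cdot 5}{2} = - \frac{0 \cdot 5}{2} = \left(- \frac{1}{2}\right) 0 = 0$)
$\frac{S{\left(4 \right)} + 40}{495 + 319} \left(-29\right) = \frac{0 + 40}{495 + 319} \left(-29\right) = \frac{40}{814} \left(-29\right) = 40 \cdot \frac{1}{814} \left(-29\right) = \frac{20}{407} \left(-29\right) = - \frac{580}{407}$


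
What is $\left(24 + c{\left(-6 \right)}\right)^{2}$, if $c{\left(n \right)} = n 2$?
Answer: $144$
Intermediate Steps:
$c{\left(n \right)} = 2 n$
$\left(24 + c{\left(-6 \right)}\right)^{2} = \left(24 + 2 \left(-6\right)\right)^{2} = \left(24 - 12\right)^{2} = 12^{2} = 144$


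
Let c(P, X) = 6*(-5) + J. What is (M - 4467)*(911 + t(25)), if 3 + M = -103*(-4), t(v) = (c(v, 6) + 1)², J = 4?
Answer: -6233088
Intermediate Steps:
c(P, X) = -26 (c(P, X) = 6*(-5) + 4 = -30 + 4 = -26)
t(v) = 625 (t(v) = (-26 + 1)² = (-25)² = 625)
M = 409 (M = -3 - 103*(-4) = -3 + 412 = 409)
(M - 4467)*(911 + t(25)) = (409 - 4467)*(911 + 625) = -4058*1536 = -6233088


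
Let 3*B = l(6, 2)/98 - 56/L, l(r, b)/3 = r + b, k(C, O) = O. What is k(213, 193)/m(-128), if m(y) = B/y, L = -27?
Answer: -24512544/767 ≈ -31959.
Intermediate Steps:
l(r, b) = 3*b + 3*r (l(r, b) = 3*(r + b) = 3*(b + r) = 3*b + 3*r)
B = 3068/3969 (B = ((3*2 + 3*6)/98 - 56/(-27))/3 = ((6 + 18)*(1/98) - 56*(-1/27))/3 = (24*(1/98) + 56/27)/3 = (12/49 + 56/27)/3 = (1/3)*(3068/1323) = 3068/3969 ≈ 0.77299)
m(y) = 3068/(3969*y)
k(213, 193)/m(-128) = 193/(((3068/3969)/(-128))) = 193/(((3068/3969)*(-1/128))) = 193/(-767/127008) = 193*(-127008/767) = -24512544/767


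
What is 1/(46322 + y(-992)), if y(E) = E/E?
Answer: 1/46323 ≈ 2.1588e-5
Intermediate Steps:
y(E) = 1
1/(46322 + y(-992)) = 1/(46322 + 1) = 1/46323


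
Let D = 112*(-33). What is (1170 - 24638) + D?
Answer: -27164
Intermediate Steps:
D = -3696
(1170 - 24638) + D = (1170 - 24638) - 3696 = -23468 - 3696 = -27164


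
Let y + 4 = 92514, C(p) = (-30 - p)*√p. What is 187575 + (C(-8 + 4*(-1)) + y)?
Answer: 280085 - 36*I*√3 ≈ 2.8009e+5 - 62.354*I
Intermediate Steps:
C(p) = √p*(-30 - p)
y = 92510 (y = -4 + 92514 = 92510)
187575 + (C(-8 + 4*(-1)) + y) = 187575 + (√(-8 + 4*(-1))*(-30 - (-8 + 4*(-1))) + 92510) = 187575 + (√(-8 - 4)*(-30 - (-8 - 4)) + 92510) = 187575 + (√(-12)*(-30 - 1*(-12)) + 92510) = 187575 + ((2*I*√3)*(-30 + 12) + 92510) = 187575 + ((2*I*√3)*(-18) + 92510) = 187575 + (-36*I*√3 + 92510) = 187575 + (92510 - 36*I*√3) = 280085 - 36*I*√3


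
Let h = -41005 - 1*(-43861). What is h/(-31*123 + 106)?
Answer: -2856/3707 ≈ -0.77043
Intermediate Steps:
h = 2856 (h = -41005 + 43861 = 2856)
h/(-31*123 + 106) = 2856/(-31*123 + 106) = 2856/(-3813 + 106) = 2856/(-3707) = 2856*(-1/3707) = -2856/3707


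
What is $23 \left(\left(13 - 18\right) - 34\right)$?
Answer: $-897$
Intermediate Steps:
$23 \left(\left(13 - 18\right) - 34\right) = 23 \left(-5 - 34\right) = 23 \left(-39\right) = -897$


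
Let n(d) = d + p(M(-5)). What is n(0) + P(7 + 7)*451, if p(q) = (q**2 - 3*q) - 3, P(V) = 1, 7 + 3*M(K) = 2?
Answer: 4102/9 ≈ 455.78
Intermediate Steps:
M(K) = -5/3 (M(K) = -7/3 + (1/3)*2 = -7/3 + 2/3 = -5/3)
p(q) = -3 + q**2 - 3*q
n(d) = 43/9 + d (n(d) = d + (-3 + (-5/3)**2 - 3*(-5/3)) = d + (-3 + 25/9 + 5) = d + 43/9 = 43/9 + d)
n(0) + P(7 + 7)*451 = (43/9 + 0) + 1*451 = 43/9 + 451 = 4102/9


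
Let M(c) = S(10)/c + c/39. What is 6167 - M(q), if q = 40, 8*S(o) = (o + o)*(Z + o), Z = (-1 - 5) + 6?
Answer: 1923589/312 ≈ 6165.4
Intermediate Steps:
Z = 0 (Z = -6 + 6 = 0)
S(o) = o²/4 (S(o) = ((o + o)*(0 + o))/8 = ((2*o)*o)/8 = (2*o²)/8 = o²/4)
M(c) = 25/c + c/39 (M(c) = ((¼)*10²)/c + c/39 = ((¼)*100)/c + c*(1/39) = 25/c + c/39)
6167 - M(q) = 6167 - (25/40 + (1/39)*40) = 6167 - (25*(1/40) + 40/39) = 6167 - (5/8 + 40/39) = 6167 - 1*515/312 = 6167 - 515/312 = 1923589/312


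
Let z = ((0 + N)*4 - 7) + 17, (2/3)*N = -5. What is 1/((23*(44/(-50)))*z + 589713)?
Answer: 5/2950589 ≈ 1.6946e-6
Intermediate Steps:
N = -15/2 (N = (3/2)*(-5) = -15/2 ≈ -7.5000)
z = -20 (z = ((0 - 15/2)*4 - 7) + 17 = (-15/2*4 - 7) + 17 = (-30 - 7) + 17 = -37 + 17 = -20)
1/((23*(44/(-50)))*z + 589713) = 1/((23*(44/(-50)))*(-20) + 589713) = 1/((23*(44*(-1/50)))*(-20) + 589713) = 1/((23*(-22/25))*(-20) + 589713) = 1/(-506/25*(-20) + 589713) = 1/(2024/5 + 589713) = 1/(2950589/5) = 5/2950589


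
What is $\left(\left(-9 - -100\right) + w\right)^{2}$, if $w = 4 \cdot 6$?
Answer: $13225$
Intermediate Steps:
$w = 24$
$\left(\left(-9 - -100\right) + w\right)^{2} = \left(\left(-9 - -100\right) + 24\right)^{2} = \left(\left(-9 + 100\right) + 24\right)^{2} = \left(91 + 24\right)^{2} = 115^{2} = 13225$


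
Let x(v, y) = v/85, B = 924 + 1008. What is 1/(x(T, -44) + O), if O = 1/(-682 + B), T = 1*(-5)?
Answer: -21250/1233 ≈ -17.234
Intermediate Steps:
T = -5
B = 1932
x(v, y) = v/85 (x(v, y) = v*(1/85) = v/85)
O = 1/1250 (O = 1/(-682 + 1932) = 1/1250 ≈ 0.00080000)
1/(x(T, -44) + O) = 1/((1/85)*(-5) + 1/1250) = 1/(-1/17 + 1/1250) = 1/(-1233/21250) = -21250/1233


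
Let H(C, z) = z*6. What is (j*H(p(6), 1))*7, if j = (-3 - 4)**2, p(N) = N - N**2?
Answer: 2058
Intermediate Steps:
H(C, z) = 6*z
j = 49 (j = (-7)**2 = 49)
(j*H(p(6), 1))*7 = (49*(6*1))*7 = (49*6)*7 = 294*7 = 2058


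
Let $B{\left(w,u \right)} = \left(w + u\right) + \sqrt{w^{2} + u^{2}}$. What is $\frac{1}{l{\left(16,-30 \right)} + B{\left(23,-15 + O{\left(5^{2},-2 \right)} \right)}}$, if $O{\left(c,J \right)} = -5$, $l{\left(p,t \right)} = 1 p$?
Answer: $- \frac{19}{568} + \frac{\sqrt{929}}{568} \approx 0.02021$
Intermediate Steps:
$l{\left(p,t \right)} = p$
$B{\left(w,u \right)} = u + w + \sqrt{u^{2} + w^{2}}$ ($B{\left(w,u \right)} = \left(u + w\right) + \sqrt{u^{2} + w^{2}} = u + w + \sqrt{u^{2} + w^{2}}$)
$\frac{1}{l{\left(16,-30 \right)} + B{\left(23,-15 + O{\left(5^{2},-2 \right)} \right)}} = \frac{1}{16 + \left(\left(-15 - 5\right) + 23 + \sqrt{\left(-15 - 5\right)^{2} + 23^{2}}\right)} = \frac{1}{16 + \left(-20 + 23 + \sqrt{\left(-20\right)^{2} + 529}\right)} = \frac{1}{16 + \left(-20 + 23 + \sqrt{400 + 529}\right)} = \frac{1}{16 + \left(-20 + 23 + \sqrt{929}\right)} = \frac{1}{16 + \left(3 + \sqrt{929}\right)} = \frac{1}{19 + \sqrt{929}}$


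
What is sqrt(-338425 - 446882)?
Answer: I*sqrt(785307) ≈ 886.18*I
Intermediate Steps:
sqrt(-338425 - 446882) = sqrt(-785307) = I*sqrt(785307)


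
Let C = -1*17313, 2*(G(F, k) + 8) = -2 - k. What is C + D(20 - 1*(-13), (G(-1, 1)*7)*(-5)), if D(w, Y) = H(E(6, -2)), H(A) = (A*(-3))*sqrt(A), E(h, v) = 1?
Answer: -17316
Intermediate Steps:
G(F, k) = -9 - k/2 (G(F, k) = -8 + (-2 - k)/2 = -8 + (-1 - k/2) = -9 - k/2)
H(A) = -3*A**(3/2) (H(A) = (-3*A)*sqrt(A) = -3*A**(3/2))
C = -17313
D(w, Y) = -3 (D(w, Y) = -3*1**(3/2) = -3*1 = -3)
C + D(20 - 1*(-13), (G(-1, 1)*7)*(-5)) = -17313 - 3 = -17316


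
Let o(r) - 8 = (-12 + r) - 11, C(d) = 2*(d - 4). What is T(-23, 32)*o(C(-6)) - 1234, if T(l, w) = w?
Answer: -2354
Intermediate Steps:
C(d) = -8 + 2*d (C(d) = 2*(-4 + d) = -8 + 2*d)
o(r) = -15 + r (o(r) = 8 + ((-12 + r) - 11) = 8 + (-23 + r) = -15 + r)
T(-23, 32)*o(C(-6)) - 1234 = 32*(-15 + (-8 + 2*(-6))) - 1234 = 32*(-15 + (-8 - 12)) - 1234 = 32*(-15 - 20) - 1234 = 32*(-35) - 1234 = -1120 - 1234 = -2354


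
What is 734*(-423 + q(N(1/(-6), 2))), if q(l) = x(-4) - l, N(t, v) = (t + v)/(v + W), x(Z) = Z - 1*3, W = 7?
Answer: -8525777/27 ≈ -3.1577e+5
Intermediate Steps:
x(Z) = -3 + Z (x(Z) = Z - 3 = -3 + Z)
N(t, v) = (t + v)/(7 + v) (N(t, v) = (t + v)/(v + 7) = (t + v)/(7 + v))
q(l) = -7 - l (q(l) = (-3 - 4) - l = -7 - l)
734*(-423 + q(N(1/(-6), 2))) = 734*(-423 + (-7 - (1/(-6) + 2)/(7 + 2))) = 734*(-423 + (-7 - (-⅙ + 2)/9)) = 734*(-423 + (-7 - 11/(9*6))) = 734*(-423 + (-7 - 1*11/54)) = 734*(-423 + (-7 - 11/54)) = 734*(-423 - 389/54) = 734*(-23231/54) = -8525777/27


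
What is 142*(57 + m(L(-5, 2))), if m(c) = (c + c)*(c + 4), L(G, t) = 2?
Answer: 11502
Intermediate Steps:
m(c) = 2*c*(4 + c) (m(c) = (2*c)*(4 + c) = 2*c*(4 + c))
142*(57 + m(L(-5, 2))) = 142*(57 + 2*2*(4 + 2)) = 142*(57 + 2*2*6) = 142*(57 + 24) = 142*81 = 11502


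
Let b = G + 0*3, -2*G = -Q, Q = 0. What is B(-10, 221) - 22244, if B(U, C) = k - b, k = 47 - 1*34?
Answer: -22231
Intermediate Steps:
G = 0 (G = -(-1)*0/2 = -½*0 = 0)
b = 0 (b = 0 + 0*3 = 0 + 0 = 0)
k = 13 (k = 47 - 34 = 13)
B(U, C) = 13 (B(U, C) = 13 - 1*0 = 13 + 0 = 13)
B(-10, 221) - 22244 = 13 - 22244 = -22231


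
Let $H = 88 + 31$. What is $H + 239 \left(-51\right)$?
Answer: $-12070$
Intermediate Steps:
$H = 119$
$H + 239 \left(-51\right) = 119 + 239 \left(-51\right) = 119 - 12189 = -12070$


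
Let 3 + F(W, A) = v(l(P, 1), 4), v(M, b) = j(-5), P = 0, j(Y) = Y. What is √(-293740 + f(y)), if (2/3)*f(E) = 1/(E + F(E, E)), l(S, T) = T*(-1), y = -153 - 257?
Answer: I*√51323428387/418 ≈ 541.98*I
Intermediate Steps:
y = -410
l(S, T) = -T
v(M, b) = -5
F(W, A) = -8 (F(W, A) = -3 - 5 = -8)
f(E) = 3/(2*(-8 + E)) (f(E) = 3/(2*(E - 8)) = 3/(2*(-8 + E)))
√(-293740 + f(y)) = √(-293740 + 3/(2*(-8 - 410))) = √(-293740 + (3/2)/(-418)) = √(-293740 + (3/2)*(-1/418)) = √(-293740 - 3/836) = √(-245566643/836) = I*√51323428387/418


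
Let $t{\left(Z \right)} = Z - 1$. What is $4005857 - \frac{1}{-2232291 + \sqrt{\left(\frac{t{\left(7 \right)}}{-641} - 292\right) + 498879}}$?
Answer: $\frac{12795434693873083411351}{3194181593070260} + \frac{\sqrt{204859921301}}{3194181593070260} \approx 4.0059 \cdot 10^{6}$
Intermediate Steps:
$t{\left(Z \right)} = -1 + Z$ ($t{\left(Z \right)} = Z - 1 = -1 + Z$)
$4005857 - \frac{1}{-2232291 + \sqrt{\left(\frac{t{\left(7 \right)}}{-641} - 292\right) + 498879}} = 4005857 - \frac{1}{-2232291 + \sqrt{\left(\frac{-1 + 7}{-641} - 292\right) + 498879}} = 4005857 - \frac{1}{-2232291 + \sqrt{\left(6 \left(- \frac{1}{641}\right) - 292\right) + 498879}} = 4005857 - \frac{1}{-2232291 + \sqrt{\left(- \frac{6}{641} - 292\right) + 498879}} = 4005857 - \frac{1}{-2232291 + \sqrt{- \frac{187178}{641} + 498879}} = 4005857 - \frac{1}{-2232291 + \sqrt{\frac{319594261}{641}}} = 4005857 - \frac{1}{-2232291 + \frac{\sqrt{204859921301}}{641}}$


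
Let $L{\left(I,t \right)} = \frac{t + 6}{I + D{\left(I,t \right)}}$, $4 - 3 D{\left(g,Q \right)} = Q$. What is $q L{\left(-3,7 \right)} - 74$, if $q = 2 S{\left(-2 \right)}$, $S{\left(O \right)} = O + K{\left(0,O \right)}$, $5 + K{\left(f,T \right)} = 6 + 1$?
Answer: $-74$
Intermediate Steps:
$D{\left(g,Q \right)} = \frac{4}{3} - \frac{Q}{3}$
$L{\left(I,t \right)} = \frac{6 + t}{\frac{4}{3} + I - \frac{t}{3}}$ ($L{\left(I,t \right)} = \frac{t + 6}{I - \left(- \frac{4}{3} + \frac{t}{3}\right)} = \frac{6 + t}{\frac{4}{3} + I - \frac{t}{3}}$)
$K{\left(f,T \right)} = 2$ ($K{\left(f,T \right)} = -5 + \left(6 + 1\right) = -5 + 7 = 2$)
$S{\left(O \right)} = 2 + O$ ($S{\left(O \right)} = O + 2 = 2 + O$)
$q = 0$ ($q = 2 \left(2 - 2\right) = 2 \cdot 0 = 0$)
$q L{\left(-3,7 \right)} - 74 = 0 \frac{3 \left(6 + 7\right)}{4 - 7 + 3 \left(-3\right)} - 74 = 0 \cdot 3 \frac{1}{4 - 7 - 9} \cdot 13 - 74 = 0 \cdot 3 \frac{1}{-12} \cdot 13 - 74 = 0 \cdot 3 \left(- \frac{1}{12}\right) 13 - 74 = 0 \left(- \frac{13}{4}\right) - 74 = 0 - 74 = -74$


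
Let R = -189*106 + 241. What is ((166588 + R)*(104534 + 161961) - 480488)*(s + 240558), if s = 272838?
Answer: 20083873390583652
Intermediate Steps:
R = -19793 (R = -20034 + 241 = -19793)
((166588 + R)*(104534 + 161961) - 480488)*(s + 240558) = ((166588 - 19793)*(104534 + 161961) - 480488)*(272838 + 240558) = (146795*266495 - 480488)*513396 = (39120133525 - 480488)*513396 = 39119653037*513396 = 20083873390583652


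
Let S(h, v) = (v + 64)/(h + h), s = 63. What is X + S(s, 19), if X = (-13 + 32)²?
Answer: 45569/126 ≈ 361.66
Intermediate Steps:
S(h, v) = (64 + v)/(2*h) (S(h, v) = (64 + v)/((2*h)) = (64 + v)*(1/(2*h)) = (64 + v)/(2*h))
X = 361 (X = 19² = 361)
X + S(s, 19) = 361 + (½)*(64 + 19)/63 = 361 + (½)*(1/63)*83 = 361 + 83/126 = 45569/126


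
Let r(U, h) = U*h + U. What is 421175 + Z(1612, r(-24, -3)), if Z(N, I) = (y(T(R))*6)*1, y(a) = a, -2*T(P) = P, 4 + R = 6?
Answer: 421169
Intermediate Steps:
R = 2 (R = -4 + 6 = 2)
T(P) = -P/2
r(U, h) = U + U*h
Z(N, I) = -6 (Z(N, I) = (-½*2*6)*1 = -1*6*1 = -6*1 = -6)
421175 + Z(1612, r(-24, -3)) = 421175 - 6 = 421169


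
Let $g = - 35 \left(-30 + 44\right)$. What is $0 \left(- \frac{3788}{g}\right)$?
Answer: $0$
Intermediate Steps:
$g = -490$ ($g = \left(-35\right) 14 = -490$)
$0 \left(- \frac{3788}{g}\right) = 0 \left(- \frac{3788}{-490}\right) = 0 \left(\left(-3788\right) \left(- \frac{1}{490}\right)\right) = 0 \cdot \frac{1894}{245} = 0$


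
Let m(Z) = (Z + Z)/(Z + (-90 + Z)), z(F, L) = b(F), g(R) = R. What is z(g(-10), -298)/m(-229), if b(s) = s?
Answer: -2740/229 ≈ -11.965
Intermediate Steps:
z(F, L) = F
m(Z) = 2*Z/(-90 + 2*Z) (m(Z) = (2*Z)/(-90 + 2*Z) = 2*Z/(-90 + 2*Z))
z(g(-10), -298)/m(-229) = -10/((-229/(-45 - 229))) = -10/((-229/(-274))) = -10/((-229*(-1/274))) = -10/229/274 = -10*274/229 = -2740/229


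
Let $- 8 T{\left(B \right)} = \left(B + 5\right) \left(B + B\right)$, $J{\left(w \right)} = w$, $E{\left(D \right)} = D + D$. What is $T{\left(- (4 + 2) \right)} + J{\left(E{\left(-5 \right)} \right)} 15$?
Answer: $- \frac{303}{2} \approx -151.5$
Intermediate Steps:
$E{\left(D \right)} = 2 D$
$T{\left(B \right)} = - \frac{B \left(5 + B\right)}{4}$ ($T{\left(B \right)} = - \frac{\left(B + 5\right) \left(B + B\right)}{8} = - \frac{\left(5 + B\right) 2 B}{8} = - \frac{2 B \left(5 + B\right)}{8} = - \frac{B \left(5 + B\right)}{4}$)
$T{\left(- (4 + 2) \right)} + J{\left(E{\left(-5 \right)} \right)} 15 = - \frac{- (4 + 2) \left(5 - \left(4 + 2\right)\right)}{4} + 2 \left(-5\right) 15 = - \frac{\left(-1\right) 6 \left(5 - 6\right)}{4} - 150 = \left(- \frac{1}{4}\right) \left(-6\right) \left(5 - 6\right) - 150 = \left(- \frac{1}{4}\right) \left(-6\right) \left(-1\right) - 150 = - \frac{3}{2} - 150 = - \frac{303}{2}$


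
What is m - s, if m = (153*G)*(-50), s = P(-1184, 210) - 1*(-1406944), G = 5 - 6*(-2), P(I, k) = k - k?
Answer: -1536994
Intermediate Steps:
P(I, k) = 0
G = 17 (G = 5 + 12 = 17)
s = 1406944 (s = 0 - 1*(-1406944) = 0 + 1406944 = 1406944)
m = -130050 (m = (153*17)*(-50) = 2601*(-50) = -130050)
m - s = -130050 - 1*1406944 = -130050 - 1406944 = -1536994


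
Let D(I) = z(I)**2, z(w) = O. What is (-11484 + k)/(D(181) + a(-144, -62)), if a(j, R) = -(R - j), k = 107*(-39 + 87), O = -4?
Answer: 1058/11 ≈ 96.182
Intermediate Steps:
z(w) = -4
D(I) = 16 (D(I) = (-4)**2 = 16)
k = 5136 (k = 107*48 = 5136)
a(j, R) = j - R
(-11484 + k)/(D(181) + a(-144, -62)) = (-11484 + 5136)/(16 + (-144 - 1*(-62))) = -6348/(16 + (-144 + 62)) = -6348/(16 - 82) = -6348/(-66) = -6348*(-1/66) = 1058/11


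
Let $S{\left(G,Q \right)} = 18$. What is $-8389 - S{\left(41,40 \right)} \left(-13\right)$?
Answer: $-8155$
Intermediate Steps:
$-8389 - S{\left(41,40 \right)} \left(-13\right) = -8389 - 18 \left(-13\right) = -8389 - -234 = -8389 + 234 = -8155$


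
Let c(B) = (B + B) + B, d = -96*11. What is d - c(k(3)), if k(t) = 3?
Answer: -1065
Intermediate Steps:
d = -1056
c(B) = 3*B (c(B) = 2*B + B = 3*B)
d - c(k(3)) = -1056 - 3*3 = -1056 - 1*9 = -1056 - 9 = -1065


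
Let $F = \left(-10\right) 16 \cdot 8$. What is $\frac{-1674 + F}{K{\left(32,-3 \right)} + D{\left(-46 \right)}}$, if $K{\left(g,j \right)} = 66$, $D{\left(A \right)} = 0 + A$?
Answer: $- \frac{1477}{10} \approx -147.7$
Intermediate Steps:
$D{\left(A \right)} = A$
$F = -1280$ ($F = \left(-160\right) 8 = -1280$)
$\frac{-1674 + F}{K{\left(32,-3 \right)} + D{\left(-46 \right)}} = \frac{-1674 - 1280}{66 - 46} = - \frac{2954}{20} = \left(-2954\right) \frac{1}{20} = - \frac{1477}{10}$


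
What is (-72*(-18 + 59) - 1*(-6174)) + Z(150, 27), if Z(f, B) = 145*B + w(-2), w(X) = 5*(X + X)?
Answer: 7117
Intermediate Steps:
w(X) = 10*X (w(X) = 5*(2*X) = 10*X)
Z(f, B) = -20 + 145*B (Z(f, B) = 145*B + 10*(-2) = 145*B - 20 = -20 + 145*B)
(-72*(-18 + 59) - 1*(-6174)) + Z(150, 27) = (-72*(-18 + 59) - 1*(-6174)) + (-20 + 145*27) = (-72*41 + 6174) + (-20 + 3915) = (-2952 + 6174) + 3895 = 3222 + 3895 = 7117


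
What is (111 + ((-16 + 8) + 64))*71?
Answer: 11857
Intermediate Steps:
(111 + ((-16 + 8) + 64))*71 = (111 + (-8 + 64))*71 = (111 + 56)*71 = 167*71 = 11857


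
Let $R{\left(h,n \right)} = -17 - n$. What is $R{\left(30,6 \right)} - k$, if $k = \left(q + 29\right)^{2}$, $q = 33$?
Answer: $-3867$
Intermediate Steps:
$k = 3844$ ($k = \left(33 + 29\right)^{2} = 62^{2} = 3844$)
$R{\left(30,6 \right)} - k = \left(-17 - 6\right) - 3844 = -23 - 3844 = -3867$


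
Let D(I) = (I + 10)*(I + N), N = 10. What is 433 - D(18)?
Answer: -351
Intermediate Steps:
D(I) = (10 + I)² (D(I) = (I + 10)*(I + 10) = (10 + I)*(10 + I) = (10 + I)²)
433 - D(18) = 433 - (100 + 18² + 20*18) = 433 - (100 + 324 + 360) = 433 - 1*784 = 433 - 784 = -351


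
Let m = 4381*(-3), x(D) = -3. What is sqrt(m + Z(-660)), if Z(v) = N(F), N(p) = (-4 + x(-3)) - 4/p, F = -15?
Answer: I*sqrt(2958690)/15 ≈ 114.67*I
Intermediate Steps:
N(p) = -7 - 4/p (N(p) = (-4 - 3) - 4/p = -7 - 4/p)
Z(v) = -101/15 (Z(v) = -7 - 4/(-15) = -7 - 4*(-1/15) = -7 + 4/15 = -101/15)
m = -13143
sqrt(m + Z(-660)) = sqrt(-13143 - 101/15) = sqrt(-197246/15) = I*sqrt(2958690)/15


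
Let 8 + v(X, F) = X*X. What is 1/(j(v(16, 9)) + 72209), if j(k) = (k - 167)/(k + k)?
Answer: 496/35815745 ≈ 1.3849e-5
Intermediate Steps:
v(X, F) = -8 + X² (v(X, F) = -8 + X*X = -8 + X²)
j(k) = (-167 + k)/(2*k) (j(k) = (-167 + k)/((2*k)) = (-167 + k)*(1/(2*k)) = (-167 + k)/(2*k))
1/(j(v(16, 9)) + 72209) = 1/((-167 + (-8 + 16²))/(2*(-8 + 16²)) + 72209) = 1/((-167 + (-8 + 256))/(2*(-8 + 256)) + 72209) = 1/((½)*(-167 + 248)/248 + 72209) = 1/((½)*(1/248)*81 + 72209) = 1/(81/496 + 72209) = 1/(35815745/496) = 496/35815745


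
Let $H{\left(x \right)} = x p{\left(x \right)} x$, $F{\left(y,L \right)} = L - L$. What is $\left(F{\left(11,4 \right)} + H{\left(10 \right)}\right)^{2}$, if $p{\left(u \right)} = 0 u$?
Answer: $0$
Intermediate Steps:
$p{\left(u \right)} = 0$
$F{\left(y,L \right)} = 0$
$H{\left(x \right)} = 0$ ($H{\left(x \right)} = x 0 x = 0 x = 0$)
$\left(F{\left(11,4 \right)} + H{\left(10 \right)}\right)^{2} = \left(0 + 0\right)^{2} = 0^{2} = 0$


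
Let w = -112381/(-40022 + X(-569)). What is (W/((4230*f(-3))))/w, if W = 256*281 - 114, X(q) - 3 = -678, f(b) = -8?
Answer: -1461469967/1901486520 ≈ -0.76859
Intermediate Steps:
X(q) = -675 (X(q) = 3 - 678 = -675)
W = 71822 (W = 71936 - 114 = 71822)
w = 112381/40697 (w = -112381/(-40022 - 675) = -112381/(-40697) = -112381*(-1/40697) = 112381/40697 ≈ 2.7614)
(W/((4230*f(-3))))/w = (71822/((4230*(-8))))/(112381/40697) = (71822/(-33840))*(40697/112381) = (71822*(-1/33840))*(40697/112381) = -35911/16920*40697/112381 = -1461469967/1901486520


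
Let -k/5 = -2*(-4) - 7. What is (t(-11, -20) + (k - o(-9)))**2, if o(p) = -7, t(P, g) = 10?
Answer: 144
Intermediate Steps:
k = -5 (k = -5*(-2*(-4) - 7) = -5*(8 - 7) = -5*1 = -5)
(t(-11, -20) + (k - o(-9)))**2 = (10 + (-5 - 1*(-7)))**2 = (10 + (-5 + 7))**2 = (10 + 2)**2 = 12**2 = 144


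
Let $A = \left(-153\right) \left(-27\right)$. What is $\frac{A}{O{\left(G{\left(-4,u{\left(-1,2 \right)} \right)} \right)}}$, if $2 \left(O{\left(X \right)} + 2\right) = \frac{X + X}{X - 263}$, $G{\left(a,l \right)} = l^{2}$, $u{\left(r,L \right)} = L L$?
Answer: $- \frac{20007}{10} \approx -2000.7$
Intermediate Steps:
$u{\left(r,L \right)} = L^{2}$
$O{\left(X \right)} = -2 + \frac{X}{-263 + X}$ ($O{\left(X \right)} = -2 + \frac{\left(X + X\right) \frac{1}{X - 263}}{2} = -2 + \frac{2 X \frac{1}{-263 + X}}{2} = -2 + \frac{X}{-263 + X}$)
$A = 4131$
$\frac{A}{O{\left(G{\left(-4,u{\left(-1,2 \right)} \right)} \right)}} = \frac{4131}{\frac{1}{-263 + \left(2^{2}\right)^{2}} \left(526 - \left(2^{2}\right)^{2}\right)} = \frac{4131}{\frac{1}{-263 + 4^{2}} \left(526 - 4^{2}\right)} = \frac{4131}{\frac{1}{-263 + 16} \left(526 - 16\right)} = \frac{4131}{\frac{1}{-247} \left(526 - 16\right)} = \frac{4131}{\left(- \frac{1}{247}\right) 510} = \frac{4131}{- \frac{510}{247}} = 4131 \left(- \frac{247}{510}\right) = - \frac{20007}{10}$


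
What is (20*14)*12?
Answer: 3360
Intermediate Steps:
(20*14)*12 = 280*12 = 3360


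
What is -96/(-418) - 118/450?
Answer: -1531/47025 ≈ -0.032557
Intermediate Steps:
-96/(-418) - 118/450 = -96*(-1/418) - 118*1/450 = 48/209 - 59/225 = -1531/47025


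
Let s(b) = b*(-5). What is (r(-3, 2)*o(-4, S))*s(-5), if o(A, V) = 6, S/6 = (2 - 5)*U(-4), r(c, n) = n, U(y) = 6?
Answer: 300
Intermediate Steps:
S = -108 (S = 6*((2 - 5)*6) = 6*(-3*6) = 6*(-18) = -108)
s(b) = -5*b
(r(-3, 2)*o(-4, S))*s(-5) = (2*6)*(-5*(-5)) = 12*25 = 300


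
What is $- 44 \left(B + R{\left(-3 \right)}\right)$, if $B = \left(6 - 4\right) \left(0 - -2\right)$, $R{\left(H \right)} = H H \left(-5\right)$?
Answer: $1804$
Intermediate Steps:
$R{\left(H \right)} = - 5 H^{2}$ ($R{\left(H \right)} = H^{2} \left(-5\right) = - 5 H^{2}$)
$B = 4$ ($B = 2 \left(0 + 2\right) = 2 \cdot 2 = 4$)
$- 44 \left(B + R{\left(-3 \right)}\right) = - 44 \left(4 - 5 \left(-3\right)^{2}\right) = - 44 \left(4 - 45\right) = \left(-44\right) \left(-41\right) = 1804$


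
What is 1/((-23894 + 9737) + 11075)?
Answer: -1/3082 ≈ -0.00032446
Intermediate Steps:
1/((-23894 + 9737) + 11075) = 1/(-14157 + 11075) = 1/(-3082) = -1/3082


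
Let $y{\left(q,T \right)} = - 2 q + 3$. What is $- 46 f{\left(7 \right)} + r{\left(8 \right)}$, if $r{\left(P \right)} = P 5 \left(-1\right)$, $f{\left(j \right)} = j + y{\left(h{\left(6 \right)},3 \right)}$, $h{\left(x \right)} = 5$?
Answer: $-40$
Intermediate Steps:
$y{\left(q,T \right)} = 3 - 2 q$
$f{\left(j \right)} = -7 + j$ ($f{\left(j \right)} = j + \left(3 - 10\right) = j - 7 = -7 + j$)
$r{\left(P \right)} = - 5 P$ ($r{\left(P \right)} = 5 P \left(-1\right) = - 5 P$)
$- 46 f{\left(7 \right)} + r{\left(8 \right)} = - 46 \left(-7 + 7\right) - 40 = \left(-46\right) 0 - 40 = 0 - 40 = -40$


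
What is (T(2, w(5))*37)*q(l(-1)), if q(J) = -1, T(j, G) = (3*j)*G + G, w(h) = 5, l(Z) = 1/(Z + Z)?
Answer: -1295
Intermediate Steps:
l(Z) = 1/(2*Z)
T(j, G) = G + 3*G*j (T(j, G) = 3*G*j + G = G + 3*G*j)
(T(2, w(5))*37)*q(l(-1)) = ((5*(1 + 3*2))*37)*(-1) = ((5*(1 + 6))*37)*(-1) = ((5*7)*37)*(-1) = (35*37)*(-1) = 1295*(-1) = -1295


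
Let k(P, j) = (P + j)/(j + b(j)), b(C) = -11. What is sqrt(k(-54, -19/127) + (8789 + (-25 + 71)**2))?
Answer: sqrt(5468718378)/708 ≈ 104.45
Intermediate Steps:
k(P, j) = (P + j)/(-11 + j) (k(P, j) = (P + j)/(j - 11) = (P + j)/(-11 + j))
sqrt(k(-54, -19/127) + (8789 + (-25 + 71)**2)) = sqrt((-54 - 19/127)/(-11 - 19/127) + (8789 + (-25 + 71)**2)) = sqrt((-54 - 19*1/127)/(-11 - 19*1/127) + (8789 + 46**2)) = sqrt((-54 - 19/127)/(-11 - 19/127) + (8789 + 2116)) = sqrt(-6877/127/(-1416/127) + 10905) = sqrt(-127/1416*(-6877/127) + 10905) = sqrt(6877/1416 + 10905) = sqrt(15448357/1416) = sqrt(5468718378)/708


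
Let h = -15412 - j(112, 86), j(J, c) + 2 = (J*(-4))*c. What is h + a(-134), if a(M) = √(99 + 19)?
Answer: 23118 + √118 ≈ 23129.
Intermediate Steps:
j(J, c) = -2 - 4*J*c (j(J, c) = -2 + (J*(-4))*c = -2 + (-4*J)*c = -2 - 4*J*c)
a(M) = √118
h = 23118 (h = -15412 - (-2 - 4*112*86) = -15412 - (-2 - 38528) = -15412 - 1*(-38530) = -15412 + 38530 = 23118)
h + a(-134) = 23118 + √118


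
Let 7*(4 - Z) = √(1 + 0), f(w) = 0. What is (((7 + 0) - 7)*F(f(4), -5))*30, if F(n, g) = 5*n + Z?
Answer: 0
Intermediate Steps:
Z = 27/7 (Z = 4 - √(1 + 0)/7 = 4 - √1/7 = 4 - ⅐*1 = 4 - ⅐ = 27/7 ≈ 3.8571)
F(n, g) = 27/7 + 5*n (F(n, g) = 5*n + 27/7 = 27/7 + 5*n)
(((7 + 0) - 7)*F(f(4), -5))*30 = (((7 + 0) - 7)*(27/7 + 5*0))*30 = ((7 - 7)*(27/7 + 0))*30 = (0*(27/7))*30 = 0*30 = 0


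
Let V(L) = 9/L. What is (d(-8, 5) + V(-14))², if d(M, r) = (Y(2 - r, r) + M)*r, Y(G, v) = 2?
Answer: 184041/196 ≈ 938.98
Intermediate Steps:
d(M, r) = r*(2 + M) (d(M, r) = (2 + M)*r = r*(2 + M))
(d(-8, 5) + V(-14))² = (5*(2 - 8) + 9/(-14))² = (5*(-6) + 9*(-1/14))² = (-30 - 9/14)² = (-429/14)² = 184041/196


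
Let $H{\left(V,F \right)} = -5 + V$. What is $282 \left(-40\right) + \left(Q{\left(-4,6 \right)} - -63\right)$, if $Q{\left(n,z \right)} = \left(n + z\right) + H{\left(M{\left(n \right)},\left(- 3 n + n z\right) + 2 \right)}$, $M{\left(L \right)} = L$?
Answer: $-11224$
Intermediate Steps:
$Q{\left(n,z \right)} = -5 + z + 2 n$ ($Q{\left(n,z \right)} = \left(n + z\right) + \left(-5 + n\right) = -5 + z + 2 n$)
$282 \left(-40\right) + \left(Q{\left(-4,6 \right)} - -63\right) = 282 \left(-40\right) + \left(\left(-5 + 6 + 2 \left(-4\right)\right) - -63\right) = -11280 + \left(\left(-5 + 6 - 8\right) + 63\right) = -11280 + \left(-7 + 63\right) = -11280 + 56 = -11224$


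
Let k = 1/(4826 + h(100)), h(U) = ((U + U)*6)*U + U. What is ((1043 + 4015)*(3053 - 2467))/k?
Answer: 370279164888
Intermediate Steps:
h(U) = U + 12*U**2 (h(U) = ((2*U)*6)*U + U = (12*U)*U + U = 12*U**2 + U = U + 12*U**2)
k = 1/124926 (k = 1/(4826 + 100*(1 + 12*100)) = 1/(4826 + 100*(1 + 1200)) = 1/(4826 + 100*1201) = 1/(4826 + 120100) = 1/124926 ≈ 8.0047e-6)
((1043 + 4015)*(3053 - 2467))/k = ((1043 + 4015)*(3053 - 2467))/(1/124926) = (5058*586)*124926 = 2963988*124926 = 370279164888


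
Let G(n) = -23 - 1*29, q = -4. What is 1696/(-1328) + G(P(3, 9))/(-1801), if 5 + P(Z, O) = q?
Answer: -186590/149483 ≈ -1.2482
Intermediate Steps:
P(Z, O) = -9 (P(Z, O) = -5 - 4 = -9)
G(n) = -52 (G(n) = -23 - 29 = -52)
1696/(-1328) + G(P(3, 9))/(-1801) = 1696/(-1328) - 52/(-1801) = 1696*(-1/1328) - 52*(-1/1801) = -106/83 + 52/1801 = -186590/149483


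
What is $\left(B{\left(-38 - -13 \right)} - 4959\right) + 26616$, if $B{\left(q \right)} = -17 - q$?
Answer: $21665$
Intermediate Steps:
$\left(B{\left(-38 - -13 \right)} - 4959\right) + 26616 = \left(\left(-17 - \left(-38 - -13\right)\right) - 4959\right) + 26616 = \left(\left(-17 - \left(-38 + 13\right)\right) - 4959\right) + 26616 = \left(\left(-17 - -25\right) - 4959\right) + 26616 = \left(\left(-17 + 25\right) - 4959\right) + 26616 = \left(8 - 4959\right) + 26616 = -4951 + 26616 = 21665$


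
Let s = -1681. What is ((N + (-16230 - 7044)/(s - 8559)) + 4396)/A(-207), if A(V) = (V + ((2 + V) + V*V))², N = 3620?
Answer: 41053557/9220602721280 ≈ 4.4524e-6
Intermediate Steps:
A(V) = (2 + V² + 2*V)² (A(V) = (V + ((2 + V) + V²))² = (V + (2 + V + V²))² = (2 + V² + 2*V)²)
((N + (-16230 - 7044)/(s - 8559)) + 4396)/A(-207) = ((3620 + (-16230 - 7044)/(-1681 - 8559)) + 4396)/((2 + (-207)² + 2*(-207))²) = ((3620 - 23274/(-10240)) + 4396)/((2 + 42849 - 414)²) = ((3620 - 23274*(-1/10240)) + 4396)/(42437²) = ((3620 + 11637/5120) + 4396)/1800898969 = (18546037/5120 + 4396)*(1/1800898969) = (41053557/5120)*(1/1800898969) = 41053557/9220602721280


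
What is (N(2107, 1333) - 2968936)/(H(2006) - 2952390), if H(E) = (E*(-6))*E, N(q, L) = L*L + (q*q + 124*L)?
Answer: -1706347/13548303 ≈ -0.12595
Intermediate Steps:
N(q, L) = L**2 + q**2 + 124*L (N(q, L) = L**2 + (q**2 + 124*L) = L**2 + q**2 + 124*L)
H(E) = -6*E**2 (H(E) = (-6*E)*E = -6*E**2)
(N(2107, 1333) - 2968936)/(H(2006) - 2952390) = ((1333**2 + 2107**2 + 124*1333) - 2968936)/(-6*2006**2 - 2952390) = ((1776889 + 4439449 + 165292) - 2968936)/(-6*4024036 - 2952390) = (6381630 - 2968936)/(-24144216 - 2952390) = 3412694/(-27096606) = 3412694*(-1/27096606) = -1706347/13548303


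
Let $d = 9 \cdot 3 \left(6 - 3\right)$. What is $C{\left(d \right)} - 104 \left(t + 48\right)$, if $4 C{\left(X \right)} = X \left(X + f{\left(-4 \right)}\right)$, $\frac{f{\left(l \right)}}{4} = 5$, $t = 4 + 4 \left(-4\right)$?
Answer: $- \frac{6795}{4} \approx -1698.8$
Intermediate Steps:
$t = -12$ ($t = 4 - 16 = -12$)
$f{\left(l \right)} = 20$ ($f{\left(l \right)} = 4 \cdot 5 = 20$)
$d = 81$ ($d = 9 \cdot 3 \cdot 3 = 9 \cdot 9 = 81$)
$C{\left(X \right)} = \frac{X \left(20 + X\right)}{4}$ ($C{\left(X \right)} = \frac{X \left(X + 20\right)}{4} = \frac{X \left(20 + X\right)}{4}$)
$C{\left(d \right)} - 104 \left(t + 48\right) = \frac{1}{4} \cdot 81 \left(20 + 81\right) - 104 \left(-12 + 48\right) = \frac{1}{4} \cdot 81 \cdot 101 - 104 \cdot 36 = \frac{8181}{4} - 3744 = - \frac{6795}{4}$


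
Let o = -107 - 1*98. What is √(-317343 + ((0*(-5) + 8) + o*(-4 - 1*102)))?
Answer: 3*I*√32845 ≈ 543.7*I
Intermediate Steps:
o = -205 (o = -107 - 98 = -205)
√(-317343 + ((0*(-5) + 8) + o*(-4 - 1*102))) = √(-317343 + ((0*(-5) + 8) - 205*(-4 - 1*102))) = √(-317343 + ((0 + 8) - 205*(-4 - 102))) = √(-317343 + (8 - 205*(-106))) = √(-317343 + (8 + 21730)) = √(-317343 + 21738) = √(-295605) = 3*I*√32845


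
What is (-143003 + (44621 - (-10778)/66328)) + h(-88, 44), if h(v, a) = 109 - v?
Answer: -3256201951/33164 ≈ -98185.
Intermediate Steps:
(-143003 + (44621 - (-10778)/66328)) + h(-88, 44) = (-143003 + (44621 - (-10778)/66328)) + (109 - 1*(-88)) = (-143003 + (44621 - (-10778)/66328)) + (109 + 88) = (-143003 + (44621 - 1*(-5389/33164))) + 197 = (-143003 + (44621 + 5389/33164)) + 197 = (-143003 + 1479816233/33164) + 197 = -3262735259/33164 + 197 = -3256201951/33164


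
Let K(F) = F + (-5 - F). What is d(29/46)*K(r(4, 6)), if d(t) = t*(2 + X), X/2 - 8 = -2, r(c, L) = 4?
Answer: -1015/23 ≈ -44.130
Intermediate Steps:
X = 12 (X = 16 + 2*(-2) = 16 - 4 = 12)
K(F) = -5
d(t) = 14*t (d(t) = t*(2 + 12) = t*14 = 14*t)
d(29/46)*K(r(4, 6)) = (14*(29/46))*(-5) = (203/23)*(-5) = -1015/23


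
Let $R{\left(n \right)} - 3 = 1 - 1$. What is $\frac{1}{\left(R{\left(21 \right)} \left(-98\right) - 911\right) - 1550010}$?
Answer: $- \frac{1}{1551215} \approx -6.4466 \cdot 10^{-7}$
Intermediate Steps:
$R{\left(n \right)} = 3$ ($R{\left(n \right)} = 3 + \left(1 - 1\right) = 3 + 0 = 3$)
$\frac{1}{\left(R{\left(21 \right)} \left(-98\right) - 911\right) - 1550010} = \frac{1}{\left(3 \left(-98\right) - 911\right) - 1550010} = \frac{1}{\left(-294 - 911\right) - 1550010} = \frac{1}{-1205 - 1550010} = \frac{1}{-1551215} = - \frac{1}{1551215}$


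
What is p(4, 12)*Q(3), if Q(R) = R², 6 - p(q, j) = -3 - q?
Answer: 117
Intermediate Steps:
p(q, j) = 9 + q (p(q, j) = 6 - (-3 - q) = 6 + (3 + q) = 9 + q)
p(4, 12)*Q(3) = (9 + 4)*3² = 13*9 = 117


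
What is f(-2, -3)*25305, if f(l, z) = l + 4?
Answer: 50610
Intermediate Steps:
f(l, z) = 4 + l
f(-2, -3)*25305 = (4 - 2)*25305 = 2*25305 = 50610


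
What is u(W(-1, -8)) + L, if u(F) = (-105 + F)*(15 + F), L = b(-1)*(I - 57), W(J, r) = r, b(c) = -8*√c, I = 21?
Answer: -791 + 288*I ≈ -791.0 + 288.0*I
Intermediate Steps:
L = 288*I (L = (-8*I)*(21 - 57) = -8*I*(-36) = 288*I ≈ 288.0*I)
u(W(-1, -8)) + L = (-1575 + (-8)² - 90*(-8)) + 288*I = (-1575 + 64 + 720) + 288*I = -791 + 288*I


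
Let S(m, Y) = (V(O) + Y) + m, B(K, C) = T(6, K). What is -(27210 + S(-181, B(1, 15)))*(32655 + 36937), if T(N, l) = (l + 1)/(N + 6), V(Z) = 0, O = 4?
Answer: -5643041300/3 ≈ -1.8810e+9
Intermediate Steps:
T(N, l) = (1 + l)/(6 + N)
B(K, C) = 1/12 + K/12 (B(K, C) = (1 + K)/(6 + 6) = (1 + K)/12 = 1/12 + K/12)
S(m, Y) = Y + m (S(m, Y) = (0 + Y) + m = Y + m)
-(27210 + S(-181, B(1, 15)))*(32655 + 36937) = -(27210 + ((1/12 + (1/12)*1) - 181))*(32655 + 36937) = -(27210 + ((1/12 + 1/12) - 181))*69592 = -(27210 + (1/6 - 181))*69592 = -(27210 - 1085/6)*69592 = -162175*69592/6 = -1*5643041300/3 = -5643041300/3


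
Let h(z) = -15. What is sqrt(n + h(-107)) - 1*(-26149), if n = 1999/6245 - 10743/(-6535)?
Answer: 26149 + I*sqrt(34739211423715)/1632443 ≈ 26149.0 + 3.6105*I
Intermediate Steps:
n = 3206140/1632443 (n = 1999*(1/6245) - 10743*(-1/6535) = 1999/6245 + 10743/6535 = 3206140/1632443 ≈ 1.9640)
sqrt(n + h(-107)) - 1*(-26149) = sqrt(3206140/1632443 - 15) - 1*(-26149) = sqrt(-21280505/1632443) + 26149 = I*sqrt(34739211423715)/1632443 + 26149 = 26149 + I*sqrt(34739211423715)/1632443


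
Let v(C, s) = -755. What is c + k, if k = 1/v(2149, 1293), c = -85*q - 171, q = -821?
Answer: 52558569/755 ≈ 69614.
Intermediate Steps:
c = 69614 (c = -85*(-821) - 171 = 69785 - 171 = 69614)
k = -1/755 (k = 1/(-755) = -1/755 ≈ -0.0013245)
c + k = 69614 - 1/755 = 52558569/755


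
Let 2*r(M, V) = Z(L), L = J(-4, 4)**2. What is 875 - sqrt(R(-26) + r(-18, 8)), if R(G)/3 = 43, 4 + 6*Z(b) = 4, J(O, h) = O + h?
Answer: 875 - sqrt(129) ≈ 863.64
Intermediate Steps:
L = 0 (L = (-4 + 4)**2 = 0**2 = 0)
Z(b) = 0 (Z(b) = -2/3 + (1/6)*4 = -2/3 + 2/3 = 0)
r(M, V) = 0 (r(M, V) = (1/2)*0 = 0)
R(G) = 129 (R(G) = 3*43 = 129)
875 - sqrt(R(-26) + r(-18, 8)) = 875 - sqrt(129 + 0) = 875 - sqrt(129)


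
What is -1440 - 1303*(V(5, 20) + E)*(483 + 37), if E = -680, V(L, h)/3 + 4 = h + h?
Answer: 387562880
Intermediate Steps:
V(L, h) = -12 + 6*h (V(L, h) = -12 + 3*(h + h) = -12 + 3*(2*h) = -12 + 6*h)
-1440 - 1303*(V(5, 20) + E)*(483 + 37) = -1440 - 1303*((-12 + 6*20) - 680)*(483 + 37) = -1440 - 1303*((-12 + 120) - 680)*520 = -1440 - 1303*(108 - 680)*520 = -1440 - (-745316)*520 = -1440 - 1303*(-297440) = -1440 + 387564320 = 387562880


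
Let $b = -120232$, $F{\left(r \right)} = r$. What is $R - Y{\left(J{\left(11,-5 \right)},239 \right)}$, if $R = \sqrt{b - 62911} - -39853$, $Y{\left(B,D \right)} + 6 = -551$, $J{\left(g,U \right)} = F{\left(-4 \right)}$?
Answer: $40410 + i \sqrt{183143} \approx 40410.0 + 427.95 i$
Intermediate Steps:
$J{\left(g,U \right)} = -4$
$Y{\left(B,D \right)} = -557$ ($Y{\left(B,D \right)} = -6 - 551 = -557$)
$R = 39853 + i \sqrt{183143}$ ($R = \sqrt{-120232 - 62911} - -39853 = \sqrt{-183143} + 39853 = i \sqrt{183143} + 39853 = 39853 + i \sqrt{183143} \approx 39853.0 + 427.95 i$)
$R - Y{\left(J{\left(11,-5 \right)},239 \right)} = \left(39853 + i \sqrt{183143}\right) - -557 = \left(39853 + i \sqrt{183143}\right) + 557 = 40410 + i \sqrt{183143}$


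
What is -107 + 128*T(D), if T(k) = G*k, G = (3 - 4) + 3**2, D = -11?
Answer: -11371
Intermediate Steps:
G = 8 (G = -1 + 9 = 8)
T(k) = 8*k
-107 + 128*T(D) = -107 + 128*(8*(-11)) = -107 + 128*(-88) = -107 - 11264 = -11371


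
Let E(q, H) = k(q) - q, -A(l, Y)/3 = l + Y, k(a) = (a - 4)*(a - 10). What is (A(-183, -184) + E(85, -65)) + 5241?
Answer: 12332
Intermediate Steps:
k(a) = (-10 + a)*(-4 + a) (k(a) = (-4 + a)*(-10 + a) = (-10 + a)*(-4 + a))
A(l, Y) = -3*Y - 3*l (A(l, Y) = -3*(l + Y) = -3*(Y + l) = -3*Y - 3*l)
E(q, H) = 40 + q² - 15*q (E(q, H) = (40 + q² - 14*q) - q = 40 + q² - 15*q)
(A(-183, -184) + E(85, -65)) + 5241 = ((-3*(-184) - 3*(-183)) + (40 + 85² - 15*85)) + 5241 = ((552 + 549) + (40 + 7225 - 1275)) + 5241 = (1101 + 5990) + 5241 = 7091 + 5241 = 12332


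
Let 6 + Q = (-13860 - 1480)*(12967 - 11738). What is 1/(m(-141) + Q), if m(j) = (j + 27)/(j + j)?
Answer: -47/886084683 ≈ -5.3042e-8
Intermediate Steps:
m(j) = (27 + j)/(2*j) (m(j) = (27 + j)/((2*j)) = (27 + j)*(1/(2*j)) = (27 + j)/(2*j))
Q = -18852866 (Q = -6 + (-13860 - 1480)*(12967 - 11738) = -6 - 15340*1229 = -6 - 18852860 = -18852866)
1/(m(-141) + Q) = 1/((1/2)*(27 - 141)/(-141) - 18852866) = 1/((1/2)*(-1/141)*(-114) - 18852866) = 1/(19/47 - 18852866) = 1/(-886084683/47) = -47/886084683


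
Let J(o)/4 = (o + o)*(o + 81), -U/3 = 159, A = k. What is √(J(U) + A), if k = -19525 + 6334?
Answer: √1497945 ≈ 1223.9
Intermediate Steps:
k = -13191
A = -13191
U = -477 (U = -3*159 = -477)
J(o) = 8*o*(81 + o) (J(o) = 4*((o + o)*(o + 81)) = 4*((2*o)*(81 + o)) = 4*(2*o*(81 + o)) = 8*o*(81 + o))
√(J(U) + A) = √(8*(-477)*(81 - 477) - 13191) = √(8*(-477)*(-396) - 13191) = √(1511136 - 13191) = √1497945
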